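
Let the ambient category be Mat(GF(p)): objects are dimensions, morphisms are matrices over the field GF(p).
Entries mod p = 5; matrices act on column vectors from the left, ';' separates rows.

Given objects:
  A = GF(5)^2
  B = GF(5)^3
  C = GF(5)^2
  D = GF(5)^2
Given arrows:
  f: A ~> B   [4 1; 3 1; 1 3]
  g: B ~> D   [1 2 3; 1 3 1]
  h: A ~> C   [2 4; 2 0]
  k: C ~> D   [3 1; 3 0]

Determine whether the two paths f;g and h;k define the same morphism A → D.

Answer: DOES NOT COMMUTE

Derivation:
Path 1 = f;g:
  e0=⟨1,0⟩ f~>⟨4,3,1⟩ g~>⟨3,4⟩
  e1=⟨0,1⟩ f~>⟨1,1,3⟩ g~>⟨2,2⟩
  result₁ = [3 2; 4 2]
Path 2 = h;k:
  e0=⟨1,0⟩ h~>⟨2,2⟩ k~>⟨3,1⟩
  e1=⟨0,1⟩ h~>⟨4,0⟩ k~>⟨2,2⟩
  result₂ = [3 2; 1 2]
Equal? differ; not commutative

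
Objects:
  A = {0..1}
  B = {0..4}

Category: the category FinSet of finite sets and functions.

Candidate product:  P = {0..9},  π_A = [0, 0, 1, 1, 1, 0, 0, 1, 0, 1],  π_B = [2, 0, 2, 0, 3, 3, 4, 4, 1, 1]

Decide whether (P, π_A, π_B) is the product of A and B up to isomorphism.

|A|·|B| = 2·5 = 10;  |P| = 10
Check the pairing map k ↦ (π_A(k), π_B(k)):
  0 ↦ (0,2)
  1 ↦ (0,0)
  2 ↦ (1,2)
  3 ↦ (1,0)
  4 ↦ (1,3)
  5 ↦ (0,3)
  6 ↦ (0,4)
  7 ↦ (1,4)
  8 ↦ (0,1)
  9 ↦ (1,1)
distinct pairs in image: 10 / 10 needed
  → bijection onto A×B; projections well-typed.

Answer: VALID PRODUCT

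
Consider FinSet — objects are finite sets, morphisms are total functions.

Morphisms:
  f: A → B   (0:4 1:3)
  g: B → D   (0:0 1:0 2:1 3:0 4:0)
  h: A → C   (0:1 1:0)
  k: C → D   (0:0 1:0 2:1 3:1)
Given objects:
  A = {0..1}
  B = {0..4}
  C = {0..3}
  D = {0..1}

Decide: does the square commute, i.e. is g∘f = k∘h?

Path 1 = f;g:
  0 f→4 g→0
  1 f→3 g→0
  result₁ = (0:0 1:0)
Path 2 = h;k:
  0 h→1 k→0
  1 h→0 k→0
  result₂ = (0:0 1:0)
Equal? equal; square commutes

Answer: COMMUTES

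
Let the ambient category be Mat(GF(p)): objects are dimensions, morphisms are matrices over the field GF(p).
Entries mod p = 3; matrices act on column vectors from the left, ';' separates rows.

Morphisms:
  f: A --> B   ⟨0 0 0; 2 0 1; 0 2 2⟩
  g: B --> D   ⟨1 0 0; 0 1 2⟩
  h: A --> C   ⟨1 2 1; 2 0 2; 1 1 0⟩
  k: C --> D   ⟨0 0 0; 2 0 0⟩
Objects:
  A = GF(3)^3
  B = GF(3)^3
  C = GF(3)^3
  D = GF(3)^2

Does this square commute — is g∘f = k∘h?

Answer: COMMUTES

Work:
Along f;g (path 1):
  e0=[1,0,0] f-->[0,2,0] g-->[0,2]
  e1=[0,1,0] f-->[0,0,2] g-->[0,1]
  e2=[0,0,1] f-->[0,1,2] g-->[0,2]
  ⟦path⟧₁ = ⟨0 0 0; 2 1 2⟩
Along h;k (path 2):
  e0=[1,0,0] h-->[1,2,1] k-->[0,2]
  e1=[0,1,0] h-->[2,0,1] k-->[0,1]
  e2=[0,0,1] h-->[1,2,0] k-->[0,2]
  ⟦path⟧₂ = ⟨0 0 0; 2 1 2⟩
Equal? equal; square commutes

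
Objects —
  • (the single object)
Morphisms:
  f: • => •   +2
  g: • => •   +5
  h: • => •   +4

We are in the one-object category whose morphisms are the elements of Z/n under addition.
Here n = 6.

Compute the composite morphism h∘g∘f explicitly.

  0 +2≡2 +5≡1 +4≡5  (mod 6)
result: +5

Answer: +5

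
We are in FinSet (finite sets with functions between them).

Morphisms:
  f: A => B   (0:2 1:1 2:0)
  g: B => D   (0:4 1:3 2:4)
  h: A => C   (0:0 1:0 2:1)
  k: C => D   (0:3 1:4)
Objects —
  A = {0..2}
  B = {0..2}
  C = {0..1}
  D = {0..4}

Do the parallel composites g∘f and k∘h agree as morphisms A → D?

Path 1 = f;g:
  0 f=>2 g=>4
  1 f=>1 g=>3
  2 f=>0 g=>4
  composite₁ = (0:4 1:3 2:4)
Path 2 = h;k:
  0 h=>0 k=>3
  1 h=>0 k=>3
  2 h=>1 k=>4
  composite₂ = (0:3 1:3 2:4)
Equal? distinct morphisms ✗

Answer: DOES NOT COMMUTE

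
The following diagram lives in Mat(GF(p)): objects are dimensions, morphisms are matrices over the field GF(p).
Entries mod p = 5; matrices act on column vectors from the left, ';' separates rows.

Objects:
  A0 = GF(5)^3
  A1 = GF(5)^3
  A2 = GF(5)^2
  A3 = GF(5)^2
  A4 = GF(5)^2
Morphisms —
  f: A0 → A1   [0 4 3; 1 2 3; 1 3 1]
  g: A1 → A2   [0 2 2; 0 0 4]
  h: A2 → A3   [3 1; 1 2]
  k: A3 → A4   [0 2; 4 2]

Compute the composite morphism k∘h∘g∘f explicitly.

Answer: [4 3 2; 3 1 4]

Work:
  e0=⟨1,0,0⟩ f→⟨0,1,1⟩ g→⟨4,4⟩ h→⟨1,2⟩ k→⟨4,3⟩
  e1=⟨0,1,0⟩ f→⟨4,2,3⟩ g→⟨0,2⟩ h→⟨2,4⟩ k→⟨3,1⟩
  e2=⟨0,0,1⟩ f→⟨3,3,1⟩ g→⟨3,4⟩ h→⟨3,1⟩ k→⟨2,4⟩
⟦path⟧: [4 3 2; 3 1 4]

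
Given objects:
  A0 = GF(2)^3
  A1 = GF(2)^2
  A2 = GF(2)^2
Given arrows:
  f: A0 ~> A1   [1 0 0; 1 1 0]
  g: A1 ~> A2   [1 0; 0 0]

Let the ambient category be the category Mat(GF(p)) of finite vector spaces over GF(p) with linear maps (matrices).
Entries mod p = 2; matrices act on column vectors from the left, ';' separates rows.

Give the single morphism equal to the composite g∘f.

Answer: [1 0 0; 0 0 0]

Work:
  e0=(1,0,0) f~>(1,1) g~>(1,0)
  e1=(0,1,0) f~>(0,1) g~>(0,0)
  e2=(0,0,1) f~>(0,0) g~>(0,0)
⟦path⟧: [1 0 0; 0 0 0]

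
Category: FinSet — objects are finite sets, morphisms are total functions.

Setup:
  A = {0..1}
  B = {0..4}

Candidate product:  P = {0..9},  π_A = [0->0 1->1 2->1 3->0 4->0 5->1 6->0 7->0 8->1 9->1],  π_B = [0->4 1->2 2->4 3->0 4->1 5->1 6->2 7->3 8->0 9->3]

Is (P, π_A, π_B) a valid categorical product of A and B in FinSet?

|A|·|B| = 2·5 = 10;  |P| = 10
Check the pairing map k ↦ (π_A(k), π_B(k)):
  0 -> (0,4)
  1 -> (1,2)
  2 -> (1,4)
  3 -> (0,0)
  4 -> (0,1)
  5 -> (1,1)
  6 -> (0,2)
  7 -> (0,3)
  8 -> (1,0)
  9 -> (1,3)
distinct pairs in image: 10 / 10 needed
  → bijection onto A×B; projections well-typed.

Answer: VALID PRODUCT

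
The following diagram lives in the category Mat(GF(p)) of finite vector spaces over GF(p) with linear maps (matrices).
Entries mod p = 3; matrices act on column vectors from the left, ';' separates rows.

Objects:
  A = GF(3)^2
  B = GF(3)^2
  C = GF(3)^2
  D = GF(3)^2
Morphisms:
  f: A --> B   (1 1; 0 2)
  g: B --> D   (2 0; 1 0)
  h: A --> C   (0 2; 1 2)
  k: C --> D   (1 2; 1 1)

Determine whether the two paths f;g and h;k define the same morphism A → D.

Answer: DOES NOT COMMUTE

Derivation:
1) trace f;g:
  e0=⟨1,0⟩ f-->⟨1,0⟩ g-->⟨2,1⟩
  e1=⟨0,1⟩ f-->⟨1,2⟩ g-->⟨2,1⟩
  result₁ = (2 2; 1 1)
2) trace h;k:
  e0=⟨1,0⟩ h-->⟨0,1⟩ k-->⟨2,1⟩
  e1=⟨0,1⟩ h-->⟨2,2⟩ k-->⟨0,1⟩
  result₂ = (2 0; 1 1)
Equal? differ; not commutative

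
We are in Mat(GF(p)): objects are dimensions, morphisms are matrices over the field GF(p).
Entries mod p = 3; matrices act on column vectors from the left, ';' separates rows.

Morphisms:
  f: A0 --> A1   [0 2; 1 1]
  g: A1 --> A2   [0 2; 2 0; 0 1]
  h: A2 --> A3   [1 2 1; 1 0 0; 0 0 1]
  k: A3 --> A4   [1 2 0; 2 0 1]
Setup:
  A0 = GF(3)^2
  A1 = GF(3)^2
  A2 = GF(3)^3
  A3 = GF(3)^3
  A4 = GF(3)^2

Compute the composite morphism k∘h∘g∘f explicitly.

Answer: [1 0; 1 2]

Derivation:
  e0=⟨1,0⟩ f-->⟨0,1⟩ g-->⟨2,0,1⟩ h-->⟨0,2,1⟩ k-->⟨1,1⟩
  e1=⟨0,1⟩ f-->⟨2,1⟩ g-->⟨2,1,1⟩ h-->⟨2,2,1⟩ k-->⟨0,2⟩
⟦path⟧: [1 0; 1 2]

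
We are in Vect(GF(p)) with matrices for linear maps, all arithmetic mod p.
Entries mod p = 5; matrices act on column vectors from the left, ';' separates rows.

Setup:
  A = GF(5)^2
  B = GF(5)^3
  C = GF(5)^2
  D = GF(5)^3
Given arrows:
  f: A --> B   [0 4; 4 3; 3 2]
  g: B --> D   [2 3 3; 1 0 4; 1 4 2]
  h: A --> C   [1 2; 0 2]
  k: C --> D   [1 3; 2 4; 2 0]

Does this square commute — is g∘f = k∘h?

Answer: DOES NOT COMMUTE

Derivation:
1) trace f;g:
  e0=(1,0) f-->(0,4,3) g-->(1,2,2)
  e1=(0,1) f-->(4,3,2) g-->(3,2,0)
  result₁ = [1 3; 2 2; 2 0]
2) trace h;k:
  e0=(1,0) h-->(1,0) k-->(1,2,2)
  e1=(0,1) h-->(2,2) k-->(3,2,4)
  result₂ = [1 3; 2 2; 2 4]
Equal? differ; not commutative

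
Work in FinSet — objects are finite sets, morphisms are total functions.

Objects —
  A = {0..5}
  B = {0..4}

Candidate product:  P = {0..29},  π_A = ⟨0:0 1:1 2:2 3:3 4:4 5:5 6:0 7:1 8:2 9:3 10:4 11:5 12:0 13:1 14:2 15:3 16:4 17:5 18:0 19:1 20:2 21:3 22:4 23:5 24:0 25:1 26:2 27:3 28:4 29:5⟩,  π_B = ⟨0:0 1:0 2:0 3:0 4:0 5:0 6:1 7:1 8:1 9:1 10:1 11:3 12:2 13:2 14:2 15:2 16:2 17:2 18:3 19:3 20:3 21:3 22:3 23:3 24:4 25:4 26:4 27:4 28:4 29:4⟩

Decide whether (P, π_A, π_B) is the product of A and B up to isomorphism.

|A|·|B| = 6·5 = 30;  |P| = 30
Check the pairing map k ↦ (π_A(k), π_B(k)):
  0 : (0,0)
  1 : (1,0)
  2 : (2,0)
  3 : (3,0)
  4 : (4,0)
  5 : (5,0)
  6 : (0,1)
  7 : (1,1)
  8 : (2,1)
  9 : (3,1)
  10 : (4,1)
  11 : (5,3)
  12 : (0,2)
  13 : (1,2)
  14 : (2,2)
  15 : (3,2)
  16 : (4,2)
  17 : (5,2)
  18 : (0,3)
  19 : (1,3)
  20 : (2,3)
  21 : (3,3)
  22 : (4,3)
  23 : (5,3)  ✗ repeats pair of k=11
  24 : (0,4)
  25 : (1,4)
  26 : (2,4)
  27 : (3,4)
  28 : (4,4)
  29 : (5,4)
distinct pairs in image: 29 / 30 needed
  → (5,3) hit at k=11 and k=23

Answer: NOT A VALID PRODUCT — duplicate pair at indices 23,11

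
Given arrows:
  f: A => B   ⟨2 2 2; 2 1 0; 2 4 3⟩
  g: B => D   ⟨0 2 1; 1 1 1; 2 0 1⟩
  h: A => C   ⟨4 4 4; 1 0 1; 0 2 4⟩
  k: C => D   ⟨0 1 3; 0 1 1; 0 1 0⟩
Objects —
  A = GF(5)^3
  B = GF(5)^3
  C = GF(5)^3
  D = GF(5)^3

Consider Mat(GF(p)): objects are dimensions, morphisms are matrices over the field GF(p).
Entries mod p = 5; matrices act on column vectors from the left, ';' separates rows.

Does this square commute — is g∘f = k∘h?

Path 1 = f;g:
  e0=⟨1,0,0⟩ f=>⟨2,2,2⟩ g=>⟨1,1,1⟩
  e1=⟨0,1,0⟩ f=>⟨2,1,4⟩ g=>⟨1,2,3⟩
  e2=⟨0,0,1⟩ f=>⟨2,0,3⟩ g=>⟨3,0,2⟩
  ⟦path⟧₁ = ⟨1 1 3; 1 2 0; 1 3 2⟩
Path 2 = h;k:
  e0=⟨1,0,0⟩ h=>⟨4,1,0⟩ k=>⟨1,1,1⟩
  e1=⟨0,1,0⟩ h=>⟨4,0,2⟩ k=>⟨1,2,0⟩
  e2=⟨0,0,1⟩ h=>⟨4,1,4⟩ k=>⟨3,0,1⟩
  ⟦path⟧₂ = ⟨1 1 3; 1 2 0; 1 0 1⟩
Equal? NO — does not commute

Answer: DOES NOT COMMUTE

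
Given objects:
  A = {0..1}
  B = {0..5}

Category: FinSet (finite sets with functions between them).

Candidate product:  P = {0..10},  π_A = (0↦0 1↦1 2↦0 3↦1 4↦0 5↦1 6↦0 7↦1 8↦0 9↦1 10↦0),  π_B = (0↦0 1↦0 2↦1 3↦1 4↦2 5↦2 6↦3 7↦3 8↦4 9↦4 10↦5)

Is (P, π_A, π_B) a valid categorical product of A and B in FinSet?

Answer: NOT A VALID PRODUCT — |P|=11 ≠ |A|·|B|=12

Trace:
|A|·|B| = 2·6 = 12;  |P| = 11
  → cardinalities differ; no bijection possible.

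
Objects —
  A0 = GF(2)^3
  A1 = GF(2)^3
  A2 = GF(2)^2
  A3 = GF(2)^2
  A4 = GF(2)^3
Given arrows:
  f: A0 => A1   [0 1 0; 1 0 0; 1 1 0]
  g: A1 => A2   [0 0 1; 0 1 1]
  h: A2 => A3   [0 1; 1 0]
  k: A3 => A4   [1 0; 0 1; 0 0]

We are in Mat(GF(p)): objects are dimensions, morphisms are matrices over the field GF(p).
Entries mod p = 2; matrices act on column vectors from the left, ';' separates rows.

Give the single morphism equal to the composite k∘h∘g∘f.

  e0=⟨1,0,0⟩ f=>⟨0,1,1⟩ g=>⟨1,0⟩ h=>⟨0,1⟩ k=>⟨0,1,0⟩
  e1=⟨0,1,0⟩ f=>⟨1,0,1⟩ g=>⟨1,1⟩ h=>⟨1,1⟩ k=>⟨1,1,0⟩
  e2=⟨0,0,1⟩ f=>⟨0,0,0⟩ g=>⟨0,0⟩ h=>⟨0,0⟩ k=>⟨0,0,0⟩
result: [0 1 0; 1 1 0; 0 0 0]

Answer: [0 1 0; 1 1 0; 0 0 0]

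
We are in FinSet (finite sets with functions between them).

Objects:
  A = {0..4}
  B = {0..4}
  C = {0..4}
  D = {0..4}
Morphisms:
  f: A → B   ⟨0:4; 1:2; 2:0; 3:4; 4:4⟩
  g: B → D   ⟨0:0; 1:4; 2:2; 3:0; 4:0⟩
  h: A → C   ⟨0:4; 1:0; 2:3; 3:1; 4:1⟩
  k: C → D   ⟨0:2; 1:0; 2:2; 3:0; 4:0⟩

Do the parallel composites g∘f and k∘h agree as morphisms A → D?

Answer: COMMUTES

Derivation:
Along f;g (path 1):
  0 f→4 g→0
  1 f→2 g→2
  2 f→0 g→0
  3 f→4 g→0
  4 f→4 g→0
  composite₁ = ⟨0:0; 1:2; 2:0; 3:0; 4:0⟩
Along h;k (path 2):
  0 h→4 k→0
  1 h→0 k→2
  2 h→3 k→0
  3 h→1 k→0
  4 h→1 k→0
  composite₂ = ⟨0:0; 1:2; 2:0; 3:0; 4:0⟩
Equal? equal; square commutes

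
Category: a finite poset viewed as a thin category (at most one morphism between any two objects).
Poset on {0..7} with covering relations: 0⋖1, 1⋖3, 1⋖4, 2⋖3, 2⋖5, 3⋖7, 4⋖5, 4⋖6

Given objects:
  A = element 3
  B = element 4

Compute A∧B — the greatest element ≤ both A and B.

Answer: A∧B = 1

Derivation:
Lower bounds of A=3 and B=4: {0,1}
  0 ⊑ 1
  1 ⊑ 1
glb = 1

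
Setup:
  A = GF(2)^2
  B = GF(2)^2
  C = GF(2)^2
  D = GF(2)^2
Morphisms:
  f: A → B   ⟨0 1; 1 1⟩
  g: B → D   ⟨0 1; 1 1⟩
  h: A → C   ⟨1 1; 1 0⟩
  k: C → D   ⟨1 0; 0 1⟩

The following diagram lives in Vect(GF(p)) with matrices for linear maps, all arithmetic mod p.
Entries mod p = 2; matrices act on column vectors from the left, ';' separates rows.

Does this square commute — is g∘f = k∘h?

Answer: COMMUTES

Trace:
1) trace f;g:
  e0=(1,0) f→(0,1) g→(1,1)
  e1=(0,1) f→(1,1) g→(1,0)
  ⟦path⟧₁ = ⟨1 1; 1 0⟩
2) trace h;k:
  e0=(1,0) h→(1,1) k→(1,1)
  e1=(0,1) h→(1,0) k→(1,0)
  ⟦path⟧₂ = ⟨1 1; 1 0⟩
Equal? equal; square commutes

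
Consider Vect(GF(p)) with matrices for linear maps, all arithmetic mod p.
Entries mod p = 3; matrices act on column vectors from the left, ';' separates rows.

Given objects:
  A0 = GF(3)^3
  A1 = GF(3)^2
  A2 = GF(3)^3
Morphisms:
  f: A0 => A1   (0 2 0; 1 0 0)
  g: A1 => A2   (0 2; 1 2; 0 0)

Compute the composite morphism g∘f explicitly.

Answer: (2 0 0; 2 2 0; 0 0 0)

Trace:
  e0=⟨1,0,0⟩ f=>⟨0,1⟩ g=>⟨2,2,0⟩
  e1=⟨0,1,0⟩ f=>⟨2,0⟩ g=>⟨0,2,0⟩
  e2=⟨0,0,1⟩ f=>⟨0,0⟩ g=>⟨0,0,0⟩
composite: (2 0 0; 2 2 0; 0 0 0)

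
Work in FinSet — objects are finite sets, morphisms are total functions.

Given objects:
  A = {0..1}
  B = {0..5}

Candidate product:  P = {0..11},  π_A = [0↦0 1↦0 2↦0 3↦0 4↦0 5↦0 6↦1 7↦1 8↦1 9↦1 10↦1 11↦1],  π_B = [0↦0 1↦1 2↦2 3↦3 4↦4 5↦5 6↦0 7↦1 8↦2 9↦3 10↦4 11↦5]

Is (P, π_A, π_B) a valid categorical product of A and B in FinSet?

|A|·|B| = 2·6 = 12;  |P| = 12
Check the pairing map k ↦ (π_A(k), π_B(k)):
  0 ↦ (0,0)
  1 ↦ (0,1)
  2 ↦ (0,2)
  3 ↦ (0,3)
  4 ↦ (0,4)
  5 ↦ (0,5)
  6 ↦ (1,0)
  7 ↦ (1,1)
  8 ↦ (1,2)
  9 ↦ (1,3)
  10 ↦ (1,4)
  11 ↦ (1,5)
distinct pairs in image: 12 / 12 needed
  → bijection onto A×B; projections well-typed.

Answer: VALID PRODUCT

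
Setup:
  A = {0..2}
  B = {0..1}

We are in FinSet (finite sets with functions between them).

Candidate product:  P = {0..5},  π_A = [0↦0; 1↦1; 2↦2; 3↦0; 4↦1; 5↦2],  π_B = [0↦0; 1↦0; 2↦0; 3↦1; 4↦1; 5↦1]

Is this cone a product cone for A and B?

Answer: VALID PRODUCT

Trace:
|A|·|B| = 3·2 = 6;  |P| = 6
Check the pairing map k ↦ (π_A(k), π_B(k)):
  0 ↦ (0,0)
  1 ↦ (1,0)
  2 ↦ (2,0)
  3 ↦ (0,1)
  4 ↦ (1,1)
  5 ↦ (2,1)
distinct pairs in image: 6 / 6 needed
  → bijection onto A×B; projections well-typed.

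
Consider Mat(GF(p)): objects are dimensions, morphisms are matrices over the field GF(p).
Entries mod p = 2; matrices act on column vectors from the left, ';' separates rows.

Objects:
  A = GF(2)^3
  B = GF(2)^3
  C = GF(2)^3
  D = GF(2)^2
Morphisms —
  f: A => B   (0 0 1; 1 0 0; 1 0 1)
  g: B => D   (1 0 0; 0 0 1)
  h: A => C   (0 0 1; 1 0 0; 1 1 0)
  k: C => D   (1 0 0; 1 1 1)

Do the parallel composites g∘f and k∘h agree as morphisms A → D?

Answer: DOES NOT COMMUTE

Derivation:
1) trace f;g:
  e0=(1,0,0) f=>(0,1,1) g=>(0,1)
  e1=(0,1,0) f=>(0,0,0) g=>(0,0)
  e2=(0,0,1) f=>(1,0,1) g=>(1,1)
  result₁ = (0 0 1; 1 0 1)
2) trace h;k:
  e0=(1,0,0) h=>(0,1,1) k=>(0,0)
  e1=(0,1,0) h=>(0,0,1) k=>(0,1)
  e2=(0,0,1) h=>(1,0,0) k=>(1,1)
  result₂ = (0 0 1; 0 1 1)
Equal? NO — does not commute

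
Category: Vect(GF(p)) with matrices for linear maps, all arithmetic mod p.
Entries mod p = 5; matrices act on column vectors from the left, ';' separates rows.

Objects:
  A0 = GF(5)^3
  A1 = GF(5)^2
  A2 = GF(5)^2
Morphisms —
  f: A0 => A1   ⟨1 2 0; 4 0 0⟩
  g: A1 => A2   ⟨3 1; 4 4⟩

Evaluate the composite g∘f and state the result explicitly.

Answer: ⟨2 1 0; 0 3 0⟩

Derivation:
  e0=⟨1,0,0⟩ f=>⟨1,4⟩ g=>⟨2,0⟩
  e1=⟨0,1,0⟩ f=>⟨2,0⟩ g=>⟨1,3⟩
  e2=⟨0,0,1⟩ f=>⟨0,0⟩ g=>⟨0,0⟩
result: ⟨2 1 0; 0 3 0⟩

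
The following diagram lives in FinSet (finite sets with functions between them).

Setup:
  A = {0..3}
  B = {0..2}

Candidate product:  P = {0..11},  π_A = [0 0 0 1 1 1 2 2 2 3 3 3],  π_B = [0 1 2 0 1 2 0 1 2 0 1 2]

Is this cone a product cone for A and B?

|A|·|B| = 4·3 = 12;  |P| = 12
Check the pairing map k ↦ (π_A(k), π_B(k)):
  0 ↦ (0,0)
  1 ↦ (0,1)
  2 ↦ (0,2)
  3 ↦ (1,0)
  4 ↦ (1,1)
  5 ↦ (1,2)
  6 ↦ (2,0)
  7 ↦ (2,1)
  8 ↦ (2,2)
  9 ↦ (3,0)
  10 ↦ (3,1)
  11 ↦ (3,2)
distinct pairs in image: 12 / 12 needed
  → bijection onto A×B; projections well-typed.

Answer: VALID PRODUCT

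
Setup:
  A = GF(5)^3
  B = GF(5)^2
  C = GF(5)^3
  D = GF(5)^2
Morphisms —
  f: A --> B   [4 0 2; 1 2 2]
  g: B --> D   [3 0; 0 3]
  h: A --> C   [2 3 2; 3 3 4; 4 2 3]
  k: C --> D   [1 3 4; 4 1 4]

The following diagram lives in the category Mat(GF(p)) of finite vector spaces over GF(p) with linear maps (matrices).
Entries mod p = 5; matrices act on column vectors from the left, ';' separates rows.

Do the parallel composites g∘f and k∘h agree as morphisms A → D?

Answer: DOES NOT COMMUTE

Trace:
Path 1 = f;g:
  e0=(1,0,0) f-->(4,1) g-->(2,3)
  e1=(0,1,0) f-->(0,2) g-->(0,1)
  e2=(0,0,1) f-->(2,2) g-->(1,1)
  composite₁ = [2 0 1; 3 1 1]
Path 2 = h;k:
  e0=(1,0,0) h-->(2,3,4) k-->(2,2)
  e1=(0,1,0) h-->(3,3,2) k-->(0,3)
  e2=(0,0,1) h-->(2,4,3) k-->(1,4)
  composite₂ = [2 0 1; 2 3 4]
Equal? distinct morphisms ✗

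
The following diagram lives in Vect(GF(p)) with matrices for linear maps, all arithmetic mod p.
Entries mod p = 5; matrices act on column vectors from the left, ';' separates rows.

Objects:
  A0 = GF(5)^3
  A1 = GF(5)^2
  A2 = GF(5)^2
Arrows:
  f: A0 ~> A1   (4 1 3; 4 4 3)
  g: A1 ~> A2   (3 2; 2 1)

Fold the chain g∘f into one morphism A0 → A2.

  e0=(1,0,0) f~>(4,4) g~>(0,2)
  e1=(0,1,0) f~>(1,4) g~>(1,1)
  e2=(0,0,1) f~>(3,3) g~>(0,4)
⟦path⟧: (0 1 0; 2 1 4)

Answer: (0 1 0; 2 1 4)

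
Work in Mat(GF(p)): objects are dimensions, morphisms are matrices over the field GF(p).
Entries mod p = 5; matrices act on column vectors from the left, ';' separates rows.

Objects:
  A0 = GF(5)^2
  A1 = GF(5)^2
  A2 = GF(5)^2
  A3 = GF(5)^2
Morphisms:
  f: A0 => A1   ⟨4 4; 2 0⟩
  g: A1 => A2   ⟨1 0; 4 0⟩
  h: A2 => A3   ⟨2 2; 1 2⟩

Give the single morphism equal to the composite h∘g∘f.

Answer: ⟨0 0; 1 1⟩

Work:
  e0=(1,0) f=>(4,2) g=>(4,1) h=>(0,1)
  e1=(0,1) f=>(4,0) g=>(4,1) h=>(0,1)
composite: ⟨0 0; 1 1⟩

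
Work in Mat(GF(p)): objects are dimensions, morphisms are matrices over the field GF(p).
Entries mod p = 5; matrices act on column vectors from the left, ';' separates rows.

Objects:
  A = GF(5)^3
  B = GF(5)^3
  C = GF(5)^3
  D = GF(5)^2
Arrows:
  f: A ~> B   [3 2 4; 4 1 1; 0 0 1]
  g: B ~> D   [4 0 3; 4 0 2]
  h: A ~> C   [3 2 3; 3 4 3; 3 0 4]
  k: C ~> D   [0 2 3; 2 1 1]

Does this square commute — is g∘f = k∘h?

1) trace f;g:
  e0=[1,0,0] f~>[3,4,0] g~>[2,2]
  e1=[0,1,0] f~>[2,1,0] g~>[3,3]
  e2=[0,0,1] f~>[4,1,1] g~>[4,3]
  ⟦path⟧₁ = [2 3 4; 2 3 3]
2) trace h;k:
  e0=[1,0,0] h~>[3,3,3] k~>[0,2]
  e1=[0,1,0] h~>[2,4,0] k~>[3,3]
  e2=[0,0,1] h~>[3,3,4] k~>[3,3]
  ⟦path⟧₂ = [0 3 3; 2 3 3]
Equal? NO — does not commute

Answer: DOES NOT COMMUTE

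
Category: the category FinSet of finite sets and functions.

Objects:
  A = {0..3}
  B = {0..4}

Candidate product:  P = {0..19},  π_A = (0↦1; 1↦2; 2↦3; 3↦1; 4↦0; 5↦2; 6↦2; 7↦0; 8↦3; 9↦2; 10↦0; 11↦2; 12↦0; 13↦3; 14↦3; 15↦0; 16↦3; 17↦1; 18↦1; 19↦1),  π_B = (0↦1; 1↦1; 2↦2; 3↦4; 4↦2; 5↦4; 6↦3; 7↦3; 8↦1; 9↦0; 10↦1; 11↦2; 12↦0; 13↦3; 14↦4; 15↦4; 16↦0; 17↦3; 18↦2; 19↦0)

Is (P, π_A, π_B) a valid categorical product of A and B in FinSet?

|A|·|B| = 4·5 = 20;  |P| = 20
Check the pairing map k ↦ (π_A(k), π_B(k)):
  0 ↦ (1,1)
  1 ↦ (2,1)
  2 ↦ (3,2)
  3 ↦ (1,4)
  4 ↦ (0,2)
  5 ↦ (2,4)
  6 ↦ (2,3)
  7 ↦ (0,3)
  8 ↦ (3,1)
  9 ↦ (2,0)
  10 ↦ (0,1)
  11 ↦ (2,2)
  12 ↦ (0,0)
  13 ↦ (3,3)
  14 ↦ (3,4)
  15 ↦ (0,4)
  16 ↦ (3,0)
  17 ↦ (1,3)
  18 ↦ (1,2)
  19 ↦ (1,0)
distinct pairs in image: 20 / 20 needed
  → bijection onto A×B; projections well-typed.

Answer: VALID PRODUCT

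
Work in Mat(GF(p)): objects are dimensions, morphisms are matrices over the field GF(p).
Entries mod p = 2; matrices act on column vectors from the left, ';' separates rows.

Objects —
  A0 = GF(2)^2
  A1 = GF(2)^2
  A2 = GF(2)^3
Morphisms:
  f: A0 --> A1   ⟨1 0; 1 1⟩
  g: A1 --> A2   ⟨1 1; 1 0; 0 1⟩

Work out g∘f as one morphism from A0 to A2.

Answer: ⟨0 1; 1 0; 1 1⟩

Trace:
  e0=⟨1,0⟩ f-->⟨1,1⟩ g-->⟨0,1,1⟩
  e1=⟨0,1⟩ f-->⟨0,1⟩ g-->⟨1,0,1⟩
⟦path⟧: ⟨0 1; 1 0; 1 1⟩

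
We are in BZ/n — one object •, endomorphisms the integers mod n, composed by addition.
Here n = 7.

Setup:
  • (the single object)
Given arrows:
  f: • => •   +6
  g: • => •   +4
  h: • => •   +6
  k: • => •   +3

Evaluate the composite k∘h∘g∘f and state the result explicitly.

Answer: +5

Trace:
  0 +6≡6 +4≡3 +6≡2 +3≡5  (mod 7)
composite: +5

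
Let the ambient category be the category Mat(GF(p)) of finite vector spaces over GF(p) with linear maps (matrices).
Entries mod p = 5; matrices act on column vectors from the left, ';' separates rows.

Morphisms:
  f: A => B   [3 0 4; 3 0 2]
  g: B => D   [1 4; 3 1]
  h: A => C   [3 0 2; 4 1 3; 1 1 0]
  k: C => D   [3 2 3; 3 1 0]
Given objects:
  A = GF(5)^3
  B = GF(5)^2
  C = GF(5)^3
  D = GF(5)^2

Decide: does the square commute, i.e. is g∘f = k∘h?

Answer: DOES NOT COMMUTE

Derivation:
Along f;g (path 1):
  e0=(1,0,0) f=>(3,3) g=>(0,2)
  e1=(0,1,0) f=>(0,0) g=>(0,0)
  e2=(0,0,1) f=>(4,2) g=>(2,4)
  composite₁ = [0 0 2; 2 0 4]
Along h;k (path 2):
  e0=(1,0,0) h=>(3,4,1) k=>(0,3)
  e1=(0,1,0) h=>(0,1,1) k=>(0,1)
  e2=(0,0,1) h=>(2,3,0) k=>(2,4)
  composite₂ = [0 0 2; 3 1 4]
Equal? NO — does not commute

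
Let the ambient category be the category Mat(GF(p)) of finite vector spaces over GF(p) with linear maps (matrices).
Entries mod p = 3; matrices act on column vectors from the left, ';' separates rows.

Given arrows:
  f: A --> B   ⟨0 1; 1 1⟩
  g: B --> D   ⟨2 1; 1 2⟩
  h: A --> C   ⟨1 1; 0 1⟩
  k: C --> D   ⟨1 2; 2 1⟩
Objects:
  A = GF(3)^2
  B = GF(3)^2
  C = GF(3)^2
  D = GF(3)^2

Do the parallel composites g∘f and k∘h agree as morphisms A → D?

Along f;g (path 1):
  e0=(1,0) f-->(0,1) g-->(1,2)
  e1=(0,1) f-->(1,1) g-->(0,0)
  result₁ = ⟨1 0; 2 0⟩
Along h;k (path 2):
  e0=(1,0) h-->(1,0) k-->(1,2)
  e1=(0,1) h-->(1,1) k-->(0,0)
  result₂ = ⟨1 0; 2 0⟩
Equal? same morphism ✓

Answer: COMMUTES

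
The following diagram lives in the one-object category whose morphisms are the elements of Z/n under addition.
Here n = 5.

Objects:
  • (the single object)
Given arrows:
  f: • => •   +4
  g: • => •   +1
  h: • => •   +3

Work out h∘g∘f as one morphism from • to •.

Answer: +3

Trace:
  0 +4≡4 +1≡0 +3≡3  (mod 5)
⟦path⟧: +3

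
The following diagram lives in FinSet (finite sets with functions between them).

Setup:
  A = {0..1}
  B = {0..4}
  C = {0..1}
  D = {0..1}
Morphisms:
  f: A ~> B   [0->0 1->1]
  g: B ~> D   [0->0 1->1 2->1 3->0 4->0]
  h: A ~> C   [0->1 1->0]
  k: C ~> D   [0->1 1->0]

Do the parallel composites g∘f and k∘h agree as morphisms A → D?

Along f;g (path 1):
  0 f~>0 g~>0
  1 f~>1 g~>1
  ⟦path⟧₁ = [0->0 1->1]
Along h;k (path 2):
  0 h~>1 k~>0
  1 h~>0 k~>1
  ⟦path⟧₂ = [0->0 1->1]
Equal? same morphism ✓

Answer: COMMUTES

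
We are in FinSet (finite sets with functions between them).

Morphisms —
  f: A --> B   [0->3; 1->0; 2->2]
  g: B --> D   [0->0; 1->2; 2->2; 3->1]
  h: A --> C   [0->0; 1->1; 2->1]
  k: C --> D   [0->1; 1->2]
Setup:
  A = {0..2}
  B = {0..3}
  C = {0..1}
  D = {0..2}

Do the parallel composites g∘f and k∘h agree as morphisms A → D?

Path 1 = f;g:
  0 f-->3 g-->1
  1 f-->0 g-->0
  2 f-->2 g-->2
  ⟦path⟧₁ = [0->1; 1->0; 2->2]
Path 2 = h;k:
  0 h-->0 k-->1
  1 h-->1 k-->2
  2 h-->1 k-->2
  ⟦path⟧₂ = [0->1; 1->2; 2->2]
Equal? NO — does not commute

Answer: DOES NOT COMMUTE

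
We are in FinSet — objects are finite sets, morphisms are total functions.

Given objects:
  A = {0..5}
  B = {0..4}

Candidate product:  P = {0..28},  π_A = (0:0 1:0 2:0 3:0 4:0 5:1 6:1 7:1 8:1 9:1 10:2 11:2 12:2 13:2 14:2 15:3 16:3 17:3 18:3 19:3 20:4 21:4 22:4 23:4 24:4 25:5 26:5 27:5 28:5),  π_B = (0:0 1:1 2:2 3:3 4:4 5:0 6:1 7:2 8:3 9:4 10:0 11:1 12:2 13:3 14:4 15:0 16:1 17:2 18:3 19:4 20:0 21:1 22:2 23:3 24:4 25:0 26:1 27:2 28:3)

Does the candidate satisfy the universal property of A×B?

Answer: NOT A VALID PRODUCT — |P|=29 ≠ |A|·|B|=30

Derivation:
|A|·|B| = 6·5 = 30;  |P| = 29
  → cardinalities differ; no bijection possible.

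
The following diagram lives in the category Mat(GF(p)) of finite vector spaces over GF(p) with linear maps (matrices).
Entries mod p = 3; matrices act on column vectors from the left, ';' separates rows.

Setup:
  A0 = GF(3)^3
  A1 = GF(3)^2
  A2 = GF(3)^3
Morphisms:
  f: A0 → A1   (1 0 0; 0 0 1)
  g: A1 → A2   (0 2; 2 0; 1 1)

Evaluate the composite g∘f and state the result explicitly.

  e0=[1,0,0] f→[1,0] g→[0,2,1]
  e1=[0,1,0] f→[0,0] g→[0,0,0]
  e2=[0,0,1] f→[0,1] g→[2,0,1]
⟦path⟧: (0 0 2; 2 0 0; 1 0 1)

Answer: (0 0 2; 2 0 0; 1 0 1)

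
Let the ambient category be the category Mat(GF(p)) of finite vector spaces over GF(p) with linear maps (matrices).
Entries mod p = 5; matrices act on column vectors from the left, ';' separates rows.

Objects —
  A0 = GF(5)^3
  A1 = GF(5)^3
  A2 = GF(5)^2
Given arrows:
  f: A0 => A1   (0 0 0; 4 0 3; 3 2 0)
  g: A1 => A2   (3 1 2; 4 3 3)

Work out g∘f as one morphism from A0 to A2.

Answer: (0 4 3; 1 1 4)

Work:
  e0=[1,0,0] f=>[0,4,3] g=>[0,1]
  e1=[0,1,0] f=>[0,0,2] g=>[4,1]
  e2=[0,0,1] f=>[0,3,0] g=>[3,4]
⟦path⟧: (0 4 3; 1 1 4)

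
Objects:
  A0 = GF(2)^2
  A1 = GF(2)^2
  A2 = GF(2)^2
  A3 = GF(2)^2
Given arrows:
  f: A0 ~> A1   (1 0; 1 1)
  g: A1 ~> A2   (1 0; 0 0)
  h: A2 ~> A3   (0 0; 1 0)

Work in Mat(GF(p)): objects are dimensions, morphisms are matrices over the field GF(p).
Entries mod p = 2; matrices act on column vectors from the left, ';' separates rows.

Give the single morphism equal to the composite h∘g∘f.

Answer: (0 0; 1 0)

Derivation:
  e0=[1,0] f~>[1,1] g~>[1,0] h~>[0,1]
  e1=[0,1] f~>[0,1] g~>[0,0] h~>[0,0]
⟦path⟧: (0 0; 1 0)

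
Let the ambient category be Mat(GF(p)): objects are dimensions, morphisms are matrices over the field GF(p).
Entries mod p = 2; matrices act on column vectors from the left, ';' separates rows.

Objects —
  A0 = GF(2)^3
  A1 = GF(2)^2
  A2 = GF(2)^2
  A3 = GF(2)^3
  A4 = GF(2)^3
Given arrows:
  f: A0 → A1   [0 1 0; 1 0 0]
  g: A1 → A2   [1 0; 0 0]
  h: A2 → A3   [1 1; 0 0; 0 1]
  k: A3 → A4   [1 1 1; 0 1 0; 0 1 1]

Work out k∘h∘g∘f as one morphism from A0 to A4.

Answer: [0 1 0; 0 0 0; 0 0 0]

Work:
  e0=(1,0,0) f→(0,1) g→(0,0) h→(0,0,0) k→(0,0,0)
  e1=(0,1,0) f→(1,0) g→(1,0) h→(1,0,0) k→(1,0,0)
  e2=(0,0,1) f→(0,0) g→(0,0) h→(0,0,0) k→(0,0,0)
result: [0 1 0; 0 0 0; 0 0 0]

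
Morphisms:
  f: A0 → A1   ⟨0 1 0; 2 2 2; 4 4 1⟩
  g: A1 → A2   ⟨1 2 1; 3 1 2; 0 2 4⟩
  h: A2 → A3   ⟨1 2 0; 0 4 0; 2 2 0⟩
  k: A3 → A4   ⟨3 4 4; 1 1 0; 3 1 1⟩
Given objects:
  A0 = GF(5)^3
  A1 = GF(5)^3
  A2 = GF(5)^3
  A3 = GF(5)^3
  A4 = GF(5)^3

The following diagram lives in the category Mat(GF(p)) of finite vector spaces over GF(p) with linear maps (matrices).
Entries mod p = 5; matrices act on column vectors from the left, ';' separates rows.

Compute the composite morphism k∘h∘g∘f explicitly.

Answer: ⟨3 4 0; 3 2 4; 0 1 3⟩

Work:
  e0=⟨1,0,0⟩ f→⟨0,2,4⟩ g→⟨3,0,0⟩ h→⟨3,0,1⟩ k→⟨3,3,0⟩
  e1=⟨0,1,0⟩ f→⟨1,2,4⟩ g→⟨4,3,0⟩ h→⟨0,2,4⟩ k→⟨4,2,1⟩
  e2=⟨0,0,1⟩ f→⟨0,2,1⟩ g→⟨0,4,3⟩ h→⟨3,1,3⟩ k→⟨0,4,3⟩
result: ⟨3 4 0; 3 2 4; 0 1 3⟩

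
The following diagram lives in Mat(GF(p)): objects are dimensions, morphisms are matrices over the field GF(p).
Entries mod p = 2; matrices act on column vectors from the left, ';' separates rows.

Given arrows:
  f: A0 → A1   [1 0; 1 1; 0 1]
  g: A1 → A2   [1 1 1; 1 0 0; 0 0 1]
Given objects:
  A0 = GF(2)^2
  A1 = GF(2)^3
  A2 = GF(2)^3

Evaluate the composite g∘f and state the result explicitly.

Answer: [0 0; 1 0; 0 1]

Derivation:
  e0=(1,0) f→(1,1,0) g→(0,1,0)
  e1=(0,1) f→(0,1,1) g→(0,0,1)
⟦path⟧: [0 0; 1 0; 0 1]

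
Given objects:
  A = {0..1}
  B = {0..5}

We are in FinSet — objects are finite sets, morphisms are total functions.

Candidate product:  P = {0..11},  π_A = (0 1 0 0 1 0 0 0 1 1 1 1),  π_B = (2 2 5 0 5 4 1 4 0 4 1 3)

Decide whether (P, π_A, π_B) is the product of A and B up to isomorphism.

Answer: NOT A VALID PRODUCT — duplicate pair at indices 7,5

Work:
|A|·|B| = 2·6 = 12;  |P| = 12
Check the pairing map k ↦ (π_A(k), π_B(k)):
  0 -> (0,2)
  1 -> (1,2)
  2 -> (0,5)
  3 -> (0,0)
  4 -> (1,5)
  5 -> (0,4)
  6 -> (0,1)
  7 -> (0,4)  ✗ repeats pair of k=5
  8 -> (1,0)
  9 -> (1,4)
  10 -> (1,1)
  11 -> (1,3)
distinct pairs in image: 11 / 12 needed
  → (0,4) hit at k=5 and k=7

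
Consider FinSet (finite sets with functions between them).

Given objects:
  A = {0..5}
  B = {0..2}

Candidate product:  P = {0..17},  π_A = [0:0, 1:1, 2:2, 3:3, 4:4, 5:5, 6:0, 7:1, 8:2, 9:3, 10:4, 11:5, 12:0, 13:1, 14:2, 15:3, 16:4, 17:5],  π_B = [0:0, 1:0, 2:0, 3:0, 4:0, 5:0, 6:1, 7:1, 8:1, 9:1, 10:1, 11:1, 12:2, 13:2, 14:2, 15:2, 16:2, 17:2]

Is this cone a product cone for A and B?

Answer: VALID PRODUCT

Work:
|A|·|B| = 6·3 = 18;  |P| = 18
Check the pairing map k ↦ (π_A(k), π_B(k)):
  0 : (0,0)
  1 : (1,0)
  2 : (2,0)
  3 : (3,0)
  4 : (4,0)
  5 : (5,0)
  6 : (0,1)
  7 : (1,1)
  8 : (2,1)
  9 : (3,1)
  10 : (4,1)
  11 : (5,1)
  12 : (0,2)
  13 : (1,2)
  14 : (2,2)
  15 : (3,2)
  16 : (4,2)
  17 : (5,2)
distinct pairs in image: 18 / 18 needed
  → bijection onto A×B; projections well-typed.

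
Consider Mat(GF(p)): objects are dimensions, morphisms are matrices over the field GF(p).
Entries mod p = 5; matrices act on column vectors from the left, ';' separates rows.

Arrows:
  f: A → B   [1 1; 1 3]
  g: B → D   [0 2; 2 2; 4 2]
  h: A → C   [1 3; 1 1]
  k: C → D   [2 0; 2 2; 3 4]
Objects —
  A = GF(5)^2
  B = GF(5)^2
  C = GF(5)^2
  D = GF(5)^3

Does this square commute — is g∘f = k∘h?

Answer: DOES NOT COMMUTE

Derivation:
Path 1 = f;g:
  e0=⟨1,0⟩ f→⟨1,1⟩ g→⟨2,4,1⟩
  e1=⟨0,1⟩ f→⟨1,3⟩ g→⟨1,3,0⟩
  composite₁ = [2 1; 4 3; 1 0]
Path 2 = h;k:
  e0=⟨1,0⟩ h→⟨1,1⟩ k→⟨2,4,2⟩
  e1=⟨0,1⟩ h→⟨3,1⟩ k→⟨1,3,3⟩
  composite₂ = [2 1; 4 3; 2 3]
Equal? NO — does not commute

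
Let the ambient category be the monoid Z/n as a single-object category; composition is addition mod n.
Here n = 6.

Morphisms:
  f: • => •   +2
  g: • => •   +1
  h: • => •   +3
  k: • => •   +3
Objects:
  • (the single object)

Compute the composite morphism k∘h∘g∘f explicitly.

Answer: +3

Work:
  0 +2≡2 +1≡3 +3≡0 +3≡3  (mod 6)
result: +3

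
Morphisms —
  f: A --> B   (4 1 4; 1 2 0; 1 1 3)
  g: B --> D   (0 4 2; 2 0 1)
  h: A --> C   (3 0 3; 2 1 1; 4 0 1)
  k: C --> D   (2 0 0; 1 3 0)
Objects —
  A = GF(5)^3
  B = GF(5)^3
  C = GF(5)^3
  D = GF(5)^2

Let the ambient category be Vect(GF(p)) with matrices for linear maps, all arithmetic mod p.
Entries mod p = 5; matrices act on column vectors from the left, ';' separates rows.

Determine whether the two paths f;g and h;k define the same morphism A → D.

Answer: COMMUTES

Derivation:
Along f;g (path 1):
  e0=[1,0,0] f-->[4,1,1] g-->[1,4]
  e1=[0,1,0] f-->[1,2,1] g-->[0,3]
  e2=[0,0,1] f-->[4,0,3] g-->[1,1]
  composite₁ = (1 0 1; 4 3 1)
Along h;k (path 2):
  e0=[1,0,0] h-->[3,2,4] k-->[1,4]
  e1=[0,1,0] h-->[0,1,0] k-->[0,3]
  e2=[0,0,1] h-->[3,1,1] k-->[1,1]
  composite₂ = (1 0 1; 4 3 1)
Equal? equal; square commutes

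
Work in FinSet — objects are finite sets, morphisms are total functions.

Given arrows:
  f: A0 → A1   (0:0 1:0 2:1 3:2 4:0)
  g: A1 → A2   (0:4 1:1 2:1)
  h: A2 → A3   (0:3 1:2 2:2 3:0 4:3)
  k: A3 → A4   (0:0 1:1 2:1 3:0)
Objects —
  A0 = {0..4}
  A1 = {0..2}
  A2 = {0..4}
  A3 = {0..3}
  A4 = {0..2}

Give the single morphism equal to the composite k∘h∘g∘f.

Answer: (0:0 1:0 2:1 3:1 4:0)

Trace:
  0 f→0 g→4 h→3 k→0
  1 f→0 g→4 h→3 k→0
  2 f→1 g→1 h→2 k→1
  3 f→2 g→1 h→2 k→1
  4 f→0 g→4 h→3 k→0
⟦path⟧: (0:0 1:0 2:1 3:1 4:0)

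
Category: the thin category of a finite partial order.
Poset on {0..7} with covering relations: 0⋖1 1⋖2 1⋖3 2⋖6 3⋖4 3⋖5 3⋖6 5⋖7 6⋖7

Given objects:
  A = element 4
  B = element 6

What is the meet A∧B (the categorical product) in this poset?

Lower bounds of A=4 and B=6: {0,1,3}
  0 <= 3
  1 <= 3
  3 <= 3
glb = 3

Answer: A∧B = 3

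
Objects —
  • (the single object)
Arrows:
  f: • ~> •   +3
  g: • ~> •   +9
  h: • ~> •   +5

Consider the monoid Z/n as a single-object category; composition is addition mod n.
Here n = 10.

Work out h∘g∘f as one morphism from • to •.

  0 +3≡3 +9≡2 +5≡7  (mod 10)
composite: +7

Answer: +7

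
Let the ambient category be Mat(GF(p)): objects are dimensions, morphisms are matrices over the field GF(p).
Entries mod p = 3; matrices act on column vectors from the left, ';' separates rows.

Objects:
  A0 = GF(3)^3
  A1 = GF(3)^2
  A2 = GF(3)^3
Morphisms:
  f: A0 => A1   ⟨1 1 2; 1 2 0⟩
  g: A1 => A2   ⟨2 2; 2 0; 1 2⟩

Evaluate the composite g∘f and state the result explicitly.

Answer: ⟨1 0 1; 2 2 1; 0 2 2⟩

Derivation:
  e0=(1,0,0) f=>(1,1) g=>(1,2,0)
  e1=(0,1,0) f=>(1,2) g=>(0,2,2)
  e2=(0,0,1) f=>(2,0) g=>(1,1,2)
result: ⟨1 0 1; 2 2 1; 0 2 2⟩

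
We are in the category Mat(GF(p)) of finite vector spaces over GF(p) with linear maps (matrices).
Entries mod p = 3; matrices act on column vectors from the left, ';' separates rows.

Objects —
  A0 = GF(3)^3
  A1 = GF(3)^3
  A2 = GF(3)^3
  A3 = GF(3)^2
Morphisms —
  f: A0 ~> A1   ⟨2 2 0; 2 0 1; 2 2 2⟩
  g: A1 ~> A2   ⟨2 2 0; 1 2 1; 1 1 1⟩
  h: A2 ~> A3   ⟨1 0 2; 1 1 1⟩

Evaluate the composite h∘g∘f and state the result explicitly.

  e0=⟨1,0,0⟩ f~>⟨2,2,2⟩ g~>⟨2,2,0⟩ h~>⟨2,1⟩
  e1=⟨0,1,0⟩ f~>⟨2,0,2⟩ g~>⟨1,1,1⟩ h~>⟨0,0⟩
  e2=⟨0,0,1⟩ f~>⟨0,1,2⟩ g~>⟨2,1,0⟩ h~>⟨2,0⟩
composite: ⟨2 0 2; 1 0 0⟩

Answer: ⟨2 0 2; 1 0 0⟩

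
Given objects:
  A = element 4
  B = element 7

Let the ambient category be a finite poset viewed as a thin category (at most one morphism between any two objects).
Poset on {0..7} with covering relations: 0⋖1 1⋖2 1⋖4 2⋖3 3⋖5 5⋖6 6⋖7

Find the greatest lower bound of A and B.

Answer: A∧B = 1

Work:
Common predecessors of 4,7: {0,1}
  0 <= 1
  1 <= 1
glb = 1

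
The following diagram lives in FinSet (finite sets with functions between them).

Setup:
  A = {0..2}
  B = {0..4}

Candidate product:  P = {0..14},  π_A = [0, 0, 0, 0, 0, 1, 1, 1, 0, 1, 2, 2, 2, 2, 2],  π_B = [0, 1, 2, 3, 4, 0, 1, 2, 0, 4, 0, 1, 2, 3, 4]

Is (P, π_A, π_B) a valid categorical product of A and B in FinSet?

|A|·|B| = 3·5 = 15;  |P| = 15
Check the pairing map k ↦ (π_A(k), π_B(k)):
  0 : (0,0)
  1 : (0,1)
  2 : (0,2)
  3 : (0,3)
  4 : (0,4)
  5 : (1,0)
  6 : (1,1)
  7 : (1,2)
  8 : (0,0)  ✗ repeats pair of k=0
  9 : (1,4)
  10 : (2,0)
  11 : (2,1)
  12 : (2,2)
  13 : (2,3)
  14 : (2,4)
distinct pairs in image: 14 / 15 needed
  → (0,0) hit at k=0 and k=8

Answer: NOT A VALID PRODUCT — duplicate pair at indices 0,8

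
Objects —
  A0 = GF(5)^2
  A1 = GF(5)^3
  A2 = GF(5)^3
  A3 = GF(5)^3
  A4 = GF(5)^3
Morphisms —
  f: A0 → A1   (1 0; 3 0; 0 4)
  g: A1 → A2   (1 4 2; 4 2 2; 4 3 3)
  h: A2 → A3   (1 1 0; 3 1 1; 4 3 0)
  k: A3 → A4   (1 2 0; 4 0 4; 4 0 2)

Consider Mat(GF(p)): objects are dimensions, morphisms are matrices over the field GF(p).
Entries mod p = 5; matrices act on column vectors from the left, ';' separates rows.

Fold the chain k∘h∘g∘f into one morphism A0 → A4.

Answer: (2 4; 0 3; 1 1)

Trace:
  e0=[1,0] f→[1,3,0] g→[3,0,3] h→[3,2,2] k→[2,0,1]
  e1=[0,1] f→[0,0,4] g→[3,3,2] h→[1,4,1] k→[4,3,1]
composite: (2 4; 0 3; 1 1)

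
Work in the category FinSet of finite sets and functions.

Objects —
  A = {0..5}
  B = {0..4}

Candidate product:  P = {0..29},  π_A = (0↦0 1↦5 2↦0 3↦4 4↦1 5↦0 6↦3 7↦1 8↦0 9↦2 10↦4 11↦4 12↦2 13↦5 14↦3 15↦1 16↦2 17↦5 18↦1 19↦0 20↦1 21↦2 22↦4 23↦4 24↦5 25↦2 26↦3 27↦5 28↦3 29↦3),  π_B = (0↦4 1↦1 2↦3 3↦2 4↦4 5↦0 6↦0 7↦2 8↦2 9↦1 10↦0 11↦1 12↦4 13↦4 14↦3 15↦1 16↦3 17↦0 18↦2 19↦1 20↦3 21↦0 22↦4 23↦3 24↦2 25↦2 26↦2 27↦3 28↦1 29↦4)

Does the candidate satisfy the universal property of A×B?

|A|·|B| = 6·5 = 30;  |P| = 30
Check the pairing map k ↦ (π_A(k), π_B(k)):
  0 ↦ (0,4)
  1 ↦ (5,1)
  2 ↦ (0,3)
  3 ↦ (4,2)
  4 ↦ (1,4)
  5 ↦ (0,0)
  6 ↦ (3,0)
  7 ↦ (1,2)
  8 ↦ (0,2)
  9 ↦ (2,1)
  10 ↦ (4,0)
  11 ↦ (4,1)
  12 ↦ (2,4)
  13 ↦ (5,4)
  14 ↦ (3,3)
  15 ↦ (1,1)
  16 ↦ (2,3)
  17 ↦ (5,0)
  18 ↦ (1,2)  ✗ repeats pair of k=7
  19 ↦ (0,1)
  20 ↦ (1,3)
  21 ↦ (2,0)
  22 ↦ (4,4)
  23 ↦ (4,3)
  24 ↦ (5,2)
  25 ↦ (2,2)
  26 ↦ (3,2)
  27 ↦ (5,3)
  28 ↦ (3,1)
  29 ↦ (3,4)
distinct pairs in image: 29 / 30 needed
  → (1,2) hit at k=7 and k=18

Answer: NOT A VALID PRODUCT — duplicate pair at indices 18,7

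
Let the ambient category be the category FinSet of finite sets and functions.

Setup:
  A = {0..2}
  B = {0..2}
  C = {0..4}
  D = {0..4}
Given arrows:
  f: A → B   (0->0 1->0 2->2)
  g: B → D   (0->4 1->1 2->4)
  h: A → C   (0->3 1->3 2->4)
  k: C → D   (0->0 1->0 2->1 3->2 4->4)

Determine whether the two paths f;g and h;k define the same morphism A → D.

Along f;g (path 1):
  0 f→0 g→4
  1 f→0 g→4
  2 f→2 g→4
  composite₁ = (0->4 1->4 2->4)
Along h;k (path 2):
  0 h→3 k→2
  1 h→3 k→2
  2 h→4 k→4
  composite₂ = (0->2 1->2 2->4)
Equal? distinct morphisms ✗

Answer: DOES NOT COMMUTE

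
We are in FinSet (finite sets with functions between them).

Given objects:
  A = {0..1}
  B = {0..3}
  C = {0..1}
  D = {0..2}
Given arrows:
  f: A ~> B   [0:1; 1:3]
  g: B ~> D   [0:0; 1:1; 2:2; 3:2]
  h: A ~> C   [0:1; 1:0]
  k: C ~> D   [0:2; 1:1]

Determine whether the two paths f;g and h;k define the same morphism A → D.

Answer: COMMUTES

Derivation:
1) trace f;g:
  0 f~>1 g~>1
  1 f~>3 g~>2
  composite₁ = [0:1; 1:2]
2) trace h;k:
  0 h~>1 k~>1
  1 h~>0 k~>2
  composite₂ = [0:1; 1:2]
Equal? equal; square commutes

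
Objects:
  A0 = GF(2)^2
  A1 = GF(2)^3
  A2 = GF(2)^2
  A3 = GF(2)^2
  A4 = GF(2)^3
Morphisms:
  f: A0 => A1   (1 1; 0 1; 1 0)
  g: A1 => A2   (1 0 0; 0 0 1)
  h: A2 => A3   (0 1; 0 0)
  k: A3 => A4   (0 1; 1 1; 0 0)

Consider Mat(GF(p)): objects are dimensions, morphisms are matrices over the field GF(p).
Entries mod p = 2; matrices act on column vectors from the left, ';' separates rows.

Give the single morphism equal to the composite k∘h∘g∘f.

  e0=⟨1,0⟩ f=>⟨1,0,1⟩ g=>⟨1,1⟩ h=>⟨1,0⟩ k=>⟨0,1,0⟩
  e1=⟨0,1⟩ f=>⟨1,1,0⟩ g=>⟨1,0⟩ h=>⟨0,0⟩ k=>⟨0,0,0⟩
⟦path⟧: (0 0; 1 0; 0 0)

Answer: (0 0; 1 0; 0 0)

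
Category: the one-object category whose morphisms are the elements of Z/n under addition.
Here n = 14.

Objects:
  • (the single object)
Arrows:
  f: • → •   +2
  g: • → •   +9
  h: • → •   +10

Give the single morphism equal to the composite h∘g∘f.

Answer: +7

Work:
  0 +2≡2 +9≡11 +10≡7  (mod 14)
⟦path⟧: +7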